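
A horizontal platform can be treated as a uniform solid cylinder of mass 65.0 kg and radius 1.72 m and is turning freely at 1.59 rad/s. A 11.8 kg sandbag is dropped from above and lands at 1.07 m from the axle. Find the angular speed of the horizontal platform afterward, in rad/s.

The added mass arrives with no angular momentum about the axle, and any external torque about the axle is negligible, so the system's angular momentum is conserved.
I_p = ½(65.0)(1.72)² = 96.15 kg·m².
Added inertia Σmr² = (11.8)(1.07)² = 13.51 kg·m²; I_f = 96.15 + 13.51 = 109.7 kg·m².
ω_f = I_p ω_i / I_f = (96.15)(1.59) / 109.7 = 1.394 rad/s.

ω_f ≈ 1.39 rad/s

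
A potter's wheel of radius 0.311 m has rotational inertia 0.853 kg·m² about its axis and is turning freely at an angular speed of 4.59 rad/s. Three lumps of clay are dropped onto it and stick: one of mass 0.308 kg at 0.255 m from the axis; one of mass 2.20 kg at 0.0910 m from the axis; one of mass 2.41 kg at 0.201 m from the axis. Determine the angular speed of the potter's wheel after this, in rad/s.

The added mass arrives with no angular momentum about the axis, and any external torque about the axis is negligible, so the system's angular momentum is conserved.
Added inertia Σmr² = (0.308)(0.255)² + (2.20)(0.0910)² + (2.41)(0.201)² = 0.1356 kg·m²; I_f = 0.8530 + 0.1356 = 0.9886 kg·m².
ω_f = I_p ω_i / I_f = (0.8530)(4.59) / 0.9886 = 3.960 rad/s.

ω_f ≈ 3.96 rad/s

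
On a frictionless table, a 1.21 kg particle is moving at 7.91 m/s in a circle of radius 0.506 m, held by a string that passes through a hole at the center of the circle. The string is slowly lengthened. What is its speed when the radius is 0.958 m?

v₂ ≈ 4.18 m/s

Central (radial) force ⇒ zero torque about the center ⇒ m v r is constant.
v₂ = v₁ r₁ / r₂ = (7.91)(0.506) / (0.958) = 4.178 m/s.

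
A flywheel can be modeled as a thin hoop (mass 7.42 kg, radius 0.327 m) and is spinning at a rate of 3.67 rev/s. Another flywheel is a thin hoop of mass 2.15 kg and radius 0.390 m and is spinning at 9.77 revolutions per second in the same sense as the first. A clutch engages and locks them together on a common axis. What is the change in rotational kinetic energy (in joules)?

ΔKE ≈ -170 J

No external torque acts about the common axis, so total angular momentum is conserved.
Moments of inertia: I_A = (7.42)(0.327)² = 0.7934 kg·m²; I_B = (2.15)(0.390)² = 0.3270 kg·m².
Taking A's sense as positive: L = (0.7934)(3.67) + (0.3270)(9.77) = 6.107 kg·m²·rev/s.
Combined I = 0.7934 + 0.3270 = 1.120 kg·m².
ω_f = L / I = 6.107 / 1.120 = 5.450 rev/s.
KE_i = ½ΣIω² = 827.1 J; KE_f = ½(1.120)(34.25)² = 657.0 J.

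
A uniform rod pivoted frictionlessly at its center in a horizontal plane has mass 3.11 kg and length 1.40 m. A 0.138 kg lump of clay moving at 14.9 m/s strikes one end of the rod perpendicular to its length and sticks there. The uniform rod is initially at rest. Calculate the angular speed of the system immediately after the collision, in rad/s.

|ω_f| ≈ 2.50 rad/s

About the pivot the impulsive forces during the collision are internal, so angular momentum about that axis is conserved.
I_p = (1/12)(3.11)(1.40)² = 0.5080 kg·m². Taking the sense of the lump of clay's angular momentum as positive, L_{lump} = m v R = (0.138)(14.9)(1.40/2) = 1.439 kg·m²/s.
L_i = 0 + 1.439 = 1.439 kg·m²/s.
After sticking, I_f = I_p + m R² = 0.5080 + (0.138)(1.40/2)² = 0.5756 kg·m².
ω_f = L_i / I_f = 1.439 / 0.5756 = 2.501 rad/s.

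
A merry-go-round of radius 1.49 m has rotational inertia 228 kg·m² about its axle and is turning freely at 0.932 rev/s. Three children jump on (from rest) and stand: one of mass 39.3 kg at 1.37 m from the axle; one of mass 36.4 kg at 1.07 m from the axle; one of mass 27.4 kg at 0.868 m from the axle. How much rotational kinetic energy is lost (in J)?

No external torque acts about the axle; L_before = L_after.
Added inertia Σmr² = (39.3)(1.37)² + (36.4)(1.07)² + (27.4)(0.868)² = 136.1 kg·m²; I_f = 228.0 + 136.1 = 364.1 kg·m².
ω_f = I_p ω_i / I_f = (228.0)(0.932) / 364.1 = 0.5837 rev/s.
KE_i = ½(228.0)(5.856 rad/s)² = 3909 J; KE_f = ½(364.1)(3.667)² = 2448 J.

energy lost ≈ 1460 J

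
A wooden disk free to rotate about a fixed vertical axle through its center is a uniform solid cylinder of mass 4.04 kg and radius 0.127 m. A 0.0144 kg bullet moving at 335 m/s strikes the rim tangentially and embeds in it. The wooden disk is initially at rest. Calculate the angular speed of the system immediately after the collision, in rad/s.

|ω_f| ≈ 18.7 rad/s

The axle reaction passes through the axle and exerts no torque about it; angular momentum about the axle is conserved through the impact.
I_p = ½(4.04)(0.127)² = 0.03258 kg·m². Taking the sense of the bullet's angular momentum as positive, L_{bullet} = m v R = (0.0144)(335)(0.127) = 0.6126 kg·m²/s.
L_i = 0 + 0.6126 = 0.6126 kg·m²/s.
After sticking, I_f = I_p + m R² = 0.03258 + (0.0144)(0.127)² = 0.03281 kg·m².
ω_f = L_i / I_f = 0.6126 / 0.03281 = 18.67 rad/s.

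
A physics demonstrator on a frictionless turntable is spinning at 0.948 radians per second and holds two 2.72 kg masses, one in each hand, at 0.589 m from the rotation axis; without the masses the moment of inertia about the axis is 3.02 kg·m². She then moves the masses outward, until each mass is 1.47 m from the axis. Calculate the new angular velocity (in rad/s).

No external torque acts about the spin axis, so angular momentum is conserved.
I₁ = 3.02 + 2(2.72)(0.589)² = 4.907 kg·m²; I₂ = 3.02 + 2(2.72)(1.47)² = 14.78 kg·m².
ω₂ = I₁ω₁ / I₂ = (4.907)(0.948 rad/s) / (14.78) = 0.3149 rad/s.

ω₂ ≈ 0.315 rad/s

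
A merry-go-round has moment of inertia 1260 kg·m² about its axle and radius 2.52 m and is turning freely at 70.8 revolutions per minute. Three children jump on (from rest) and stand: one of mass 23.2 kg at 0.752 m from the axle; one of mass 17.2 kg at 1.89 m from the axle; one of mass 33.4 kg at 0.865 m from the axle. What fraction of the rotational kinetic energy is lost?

fraction ≈ 0.0732

The added mass arrives with no angular momentum about the axle, and any external torque about the axle is negligible, so the system's angular momentum is conserved.
Added inertia Σmr² = (23.2)(0.752)² + (17.2)(1.89)² + (33.4)(0.865)² = 99.55 kg·m²; I_f = 1260 + 99.55 = 1360 kg·m².
ω_f = I_p ω_i / I_f = (1260)(70.8) / 1360 = 65.62 rpm.
KE_i = ½(1260)(7.414 rad/s)² = 34630 J; KE_f = ½(1360)(6.871)² = 32100 J.
Fraction lost = 0.07322.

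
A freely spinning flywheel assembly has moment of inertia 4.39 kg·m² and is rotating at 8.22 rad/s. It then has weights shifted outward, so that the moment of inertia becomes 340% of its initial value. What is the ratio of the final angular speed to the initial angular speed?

With no external torque about the axis, L is conserved: I₁ω₁ = I₂ω₂.
I₂ = 3.40 × 4.39 = 14.93 kg·m².
ω₂/ω₁ = I₁/I₂ = 4.390 / 14.93 = 0.2941.

ω₂/ω₁ ≈ 0.294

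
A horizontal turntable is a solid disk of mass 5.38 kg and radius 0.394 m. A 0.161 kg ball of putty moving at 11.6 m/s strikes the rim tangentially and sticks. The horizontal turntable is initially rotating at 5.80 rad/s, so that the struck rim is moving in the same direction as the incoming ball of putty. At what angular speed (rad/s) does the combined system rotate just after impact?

About the axle the impulsive forces during the collision are internal, so angular momentum about that axis is conserved.
I_p = ½(5.38)(0.394)² = 0.4176 kg·m². Taking the sense of the ball of putty's angular momentum as positive, L_{ball} = m v R = (0.161)(11.6)(0.394) = 0.7358 kg·m²/s.
L_i = +I_p ω_p + m v R = +(0.4176)(5.80) + 0.7358 = 3.158 kg·m²/s.
After sticking, I_f = I_p + m R² = 0.4176 + (0.161)(0.394)² = 0.4426 kg·m².
ω_f = L_i / I_f = 3.158 / 0.4426 = 7.135 rad/s.

|ω_f| ≈ 7.14 rad/s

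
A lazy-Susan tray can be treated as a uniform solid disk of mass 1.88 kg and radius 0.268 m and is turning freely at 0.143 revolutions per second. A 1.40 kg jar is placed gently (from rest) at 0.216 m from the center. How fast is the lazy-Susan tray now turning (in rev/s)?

ω_f ≈ 0.0727 rev/s

No external torque acts about the center; L_before = L_after.
I_p = ½(1.88)(0.268)² = 0.06751 kg·m².
Added inertia Σmr² = (1.40)(0.216)² = 0.06532 kg·m²; I_f = 0.06751 + 0.06532 = 0.1328 kg·m².
ω_f = I_p ω_i / I_f = (0.06751)(0.143) / 0.1328 = 0.07268 rev/s.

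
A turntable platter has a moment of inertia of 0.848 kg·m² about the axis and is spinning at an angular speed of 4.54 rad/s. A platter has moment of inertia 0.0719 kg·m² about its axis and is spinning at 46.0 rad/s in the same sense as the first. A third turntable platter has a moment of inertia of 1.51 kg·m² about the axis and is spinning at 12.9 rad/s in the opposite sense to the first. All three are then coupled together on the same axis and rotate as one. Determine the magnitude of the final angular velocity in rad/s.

|ω_f| ≈ 5.07 rad/s

The coupling torques are internal; angular momentum about the shared axis is conserved.
Taking A's sense as positive: L = (0.8480)(4.54) + (0.07190)(46.0) − (1.510)(12.9) = -12.32 kg·m²·rad/s.
Combined I = 0.8480 + 0.07190 + 1.510 = 2.430 kg·m².
ω_f = L / I = -12.32 / 2.430 = -5.071 rad/s.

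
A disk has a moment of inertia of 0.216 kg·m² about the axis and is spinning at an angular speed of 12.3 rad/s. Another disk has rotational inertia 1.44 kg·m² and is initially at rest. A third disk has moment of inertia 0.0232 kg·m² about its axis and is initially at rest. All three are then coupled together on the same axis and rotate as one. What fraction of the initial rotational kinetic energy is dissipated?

fraction ≈ 0.871

No external torque acts about the common axis, so total angular momentum is conserved.
Taking A's sense as positive: L = (0.2160)(12.3) = 2.657 kg·m²·rad/s.
Combined I = 0.2160 + 1.440 + 0.02320 = 1.679 kg·m².
ω_f = L / I = 2.657 / 1.679 = 1.582 rad/s.
KE_i = ½ΣIω² = 16.34 J; KE_f = ½(1.679)(1.582)² = 2.102 J.
Fraction dissipated = (KE_i − KE_f)/KE_i = 0.8714.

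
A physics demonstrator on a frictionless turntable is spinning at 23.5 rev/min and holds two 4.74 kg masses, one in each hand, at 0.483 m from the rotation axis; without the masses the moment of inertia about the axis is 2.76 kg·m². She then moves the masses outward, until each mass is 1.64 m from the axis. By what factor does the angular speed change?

Angular momentum about the spin axis is conserved since the torque about it is zero.
I₁ = 2.76 + 2(4.74)(0.483)² = 4.972 kg·m²; I₂ = 2.76 + 2(4.74)(1.64)² = 28.26 kg·m².
ω₂/ω₁ = I₁/I₂ = 4.972 / 28.26 = 0.1759.

ω₂/ω₁ ≈ 0.176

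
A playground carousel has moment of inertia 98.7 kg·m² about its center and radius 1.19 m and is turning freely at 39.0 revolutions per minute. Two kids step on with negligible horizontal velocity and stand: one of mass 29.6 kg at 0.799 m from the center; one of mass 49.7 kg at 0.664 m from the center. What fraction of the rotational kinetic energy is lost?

fraction ≈ 0.293

No external torque acts about the center; L_before = L_after.
Added inertia Σmr² = (29.6)(0.799)² + (49.7)(0.664)² = 40.81 kg·m²; I_f = 98.70 + 40.81 = 139.5 kg·m².
ω_f = I_p ω_i / I_f = (98.70)(39.0) / 139.5 = 27.59 rpm.
KE_i = ½(98.70)(4.084 rad/s)² = 823.1 J; KE_f = ½(139.5)(2.889)² = 582.4 J.
Fraction lost = 0.2925.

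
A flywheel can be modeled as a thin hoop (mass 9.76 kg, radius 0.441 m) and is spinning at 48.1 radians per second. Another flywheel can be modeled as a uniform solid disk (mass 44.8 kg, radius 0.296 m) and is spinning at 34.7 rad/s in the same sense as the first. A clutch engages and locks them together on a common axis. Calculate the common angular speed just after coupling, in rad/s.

The coupling torques are internal; angular momentum about the shared axis is conserved.
Moments of inertia: I_A = (9.76)(0.441)² = 1.898 kg·m²; I_B = ½(44.8)(0.296)² = 1.963 kg·m².
Taking A's sense as positive: L = (1.898)(48.1) + (1.963)(34.7) = 159.4 kg·m²·rad/s.
Combined I = 1.898 + 1.963 = 3.861 kg·m².
ω_f = L / I = 159.4 / 3.861 = 41.29 rad/s.

|ω_f| ≈ 41.3 rad/s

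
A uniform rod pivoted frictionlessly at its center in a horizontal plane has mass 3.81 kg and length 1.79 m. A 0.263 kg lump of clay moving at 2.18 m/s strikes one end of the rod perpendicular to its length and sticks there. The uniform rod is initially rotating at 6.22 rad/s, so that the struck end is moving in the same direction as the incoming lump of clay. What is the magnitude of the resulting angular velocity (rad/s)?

|ω_f| ≈ 5.57 rad/s

The axle reaction passes through the pivot and exerts no torque about it; angular momentum about the pivot is conserved through the impact.
I_p = (1/12)(3.81)(1.79)² = 1.017 kg·m². Taking the sense of the lump of clay's angular momentum as positive, L_{lump} = m v R = (0.263)(2.18)(1.79/2) = 0.5131 kg·m²/s.
L_i = +I_p ω_p + m v R = +(1.017)(6.22) + 0.5131 = 6.841 kg·m²/s.
After sticking, I_f = I_p + m R² = 1.017 + (0.263)(1.79/2)² = 1.228 kg·m².
ω_f = L_i / I_f = 6.841 / 1.228 = 5.571 rad/s.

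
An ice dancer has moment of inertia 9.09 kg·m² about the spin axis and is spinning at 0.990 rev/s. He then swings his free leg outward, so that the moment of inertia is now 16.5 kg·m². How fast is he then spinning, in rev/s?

ω₂ ≈ 0.545 rev/s

With no external torque about the axis, L is conserved: I₁ω₁ = I₂ω₂.
ω₂ = I₁ω₁ / I₂ = (9.090)(0.990 rev/s) / (16.50) = 0.5454 rev/s.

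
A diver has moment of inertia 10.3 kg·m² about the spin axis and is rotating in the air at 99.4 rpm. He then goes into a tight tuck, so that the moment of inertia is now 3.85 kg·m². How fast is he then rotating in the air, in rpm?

With no external torque about the axis, L is conserved: I₁ω₁ = I₂ω₂.
ω₂ = I₁ω₁ / I₂ = (10.30)(99.4 rpm) / (3.850) = 265.9 rpm.

ω₂ ≈ 266 rpm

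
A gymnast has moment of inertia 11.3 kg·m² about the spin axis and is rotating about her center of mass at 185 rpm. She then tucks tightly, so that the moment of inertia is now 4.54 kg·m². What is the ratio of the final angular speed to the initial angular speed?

ω₂/ω₁ ≈ 2.49

No external torque acts about the spin axis, so angular momentum is conserved.
ω₂/ω₁ = I₁/I₂ = 11.30 / 4.540 = 2.489.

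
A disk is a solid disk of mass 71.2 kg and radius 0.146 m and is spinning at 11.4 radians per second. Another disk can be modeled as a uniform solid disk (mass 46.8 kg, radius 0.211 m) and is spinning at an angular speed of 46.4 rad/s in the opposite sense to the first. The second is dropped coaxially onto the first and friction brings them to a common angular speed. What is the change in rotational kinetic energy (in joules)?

No external torque acts about the common axis, so total angular momentum is conserved.
Moments of inertia: I_A = ½(71.2)(0.146)² = 0.7588 kg·m²; I_B = ½(46.8)(0.211)² = 1.042 kg·m².
Taking A's sense as positive: L = (0.7588)(11.4) − (1.042)(46.4) = -39.69 kg·m²·rad/s.
Combined I = 0.7588 + 1.042 = 1.801 kg·m².
ω_f = L / I = -39.69 / 1.801 = -22.04 rad/s.
KE_i = ½ΣIω² = 1171 J; KE_f = ½(1.801)(22.04)² = 437.4 J.

ΔKE ≈ -733 J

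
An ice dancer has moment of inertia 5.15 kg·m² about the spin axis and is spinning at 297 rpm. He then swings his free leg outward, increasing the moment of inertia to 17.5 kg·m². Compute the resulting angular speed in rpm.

ω₂ ≈ 87.4 rpm

Angular momentum about the spin axis is conserved since the torque about it is zero.
ω₂ = I₁ω₁ / I₂ = (5.150)(297 rpm) / (17.50) = 87.40 rpm.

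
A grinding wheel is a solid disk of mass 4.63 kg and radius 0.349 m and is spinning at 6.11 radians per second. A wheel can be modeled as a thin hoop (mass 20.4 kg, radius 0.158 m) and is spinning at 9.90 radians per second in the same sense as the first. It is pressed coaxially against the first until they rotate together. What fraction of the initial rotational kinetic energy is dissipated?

fraction ≈ 0.0431

The coupling torques are internal; angular momentum about the shared axis is conserved.
Moments of inertia: I_A = ½(4.63)(0.349)² = 0.2820 kg·m²; I_B = (20.4)(0.158)² = 0.5093 kg·m².
Taking A's sense as positive: L = (0.2820)(6.11) + (0.5093)(9.90) = 6.765 kg·m²·rad/s.
Combined I = 0.2820 + 0.5093 = 0.7912 kg·m².
ω_f = L / I = 6.765 / 0.7912 = 8.549 rad/s.
KE_i = ½ΣIω² = 30.22 J; KE_f = ½(0.7912)(8.549)² = 28.92 J.
Fraction dissipated = (KE_i − KE_f)/KE_i = 0.04313.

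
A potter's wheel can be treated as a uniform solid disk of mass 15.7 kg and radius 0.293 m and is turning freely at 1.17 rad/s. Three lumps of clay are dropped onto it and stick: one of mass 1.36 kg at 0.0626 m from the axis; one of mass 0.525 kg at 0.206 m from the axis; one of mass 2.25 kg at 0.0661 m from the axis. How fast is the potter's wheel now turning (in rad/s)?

The added mass arrives with no angular momentum about the axis, and any external torque about the axis is negligible, so the system's angular momentum is conserved.
I_p = ½(15.7)(0.293)² = 0.6739 kg·m².
Added inertia Σmr² = (1.36)(0.0626)² + (0.525)(0.206)² + (2.25)(0.0661)² = 0.03744 kg·m²; I_f = 0.6739 + 0.03744 = 0.7114 kg·m².
ω_f = I_p ω_i / I_f = (0.6739)(1.17) / 0.7114 = 1.108 rad/s.

ω_f ≈ 1.11 rad/s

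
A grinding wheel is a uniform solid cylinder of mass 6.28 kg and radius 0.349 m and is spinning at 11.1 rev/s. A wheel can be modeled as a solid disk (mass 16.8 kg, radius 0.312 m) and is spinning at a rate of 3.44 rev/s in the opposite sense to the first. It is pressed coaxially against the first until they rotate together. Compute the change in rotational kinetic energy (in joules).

No external torque acts about the common axis, so total angular momentum is conserved.
Moments of inertia: I_A = ½(6.28)(0.349)² = 0.3825 kg·m²; I_B = ½(16.8)(0.312)² = 0.8177 kg·m².
Taking A's sense as positive: L = (0.3825)(11.1) − (0.8177)(3.44) = 1.432 kg·m²·rev/s.
Combined I = 0.3825 + 0.8177 = 1.200 kg·m².
ω_f = L / I = 1.432 / 1.200 = 1.194 rev/s.
KE_i = ½ΣIω² = 1121 J; KE_f = ½(1.200)(7.499)² = 33.75 J.

ΔKE ≈ -1090 J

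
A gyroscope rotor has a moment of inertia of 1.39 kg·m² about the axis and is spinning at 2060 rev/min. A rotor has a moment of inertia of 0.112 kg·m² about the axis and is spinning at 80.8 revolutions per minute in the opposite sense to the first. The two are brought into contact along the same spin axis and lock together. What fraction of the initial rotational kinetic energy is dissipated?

No external torque acts about the common axis, so total angular momentum is conserved.
Taking A's sense as positive: L = (1.390)(2060) − (0.1120)(80.8) = 2854 kg·m²·rpm.
Combined I = 1.390 + 0.1120 = 1.502 kg·m².
ω_f = L / I = 2854 / 1.502 = 1900 rpm.
KE_i = ½ΣIω² = 32350 J; KE_f = ½(1.502)(199.0)² = 29740 J.
Fraction dissipated = (KE_i − KE_f)/KE_i = 0.08052.

fraction ≈ 0.0805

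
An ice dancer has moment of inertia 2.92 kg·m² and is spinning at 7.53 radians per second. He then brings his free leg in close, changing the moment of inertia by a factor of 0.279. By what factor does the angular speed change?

Angular momentum about the spin axis is conserved since the torque about it is zero.
I₂ = 0.279 × 2.92 = 0.8147 kg·m².
ω₂/ω₁ = I₁/I₂ = 2.920 / 0.8147 = 3.584.

ω₂/ω₁ ≈ 3.58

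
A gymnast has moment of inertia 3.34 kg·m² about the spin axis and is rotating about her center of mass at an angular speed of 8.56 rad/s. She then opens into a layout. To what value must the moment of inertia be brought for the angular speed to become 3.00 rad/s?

I₂ ≈ 9.53 kg·m²

Angular momentum about the spin axis is conserved since the torque about it is zero.
I₂ = I₁ω₁ / ω₂ = (3.34)(8.56) / (3.00) = 9.530 kg·m².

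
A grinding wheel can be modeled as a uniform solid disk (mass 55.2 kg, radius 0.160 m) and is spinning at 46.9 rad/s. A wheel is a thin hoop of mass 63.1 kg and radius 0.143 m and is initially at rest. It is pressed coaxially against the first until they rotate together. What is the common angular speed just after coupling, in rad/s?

|ω_f| ≈ 16.6 rad/s

No external torque acts about the common axis, so total angular momentum is conserved.
Moments of inertia: I_A = ½(55.2)(0.160)² = 0.7066 kg·m²; I_B = (63.1)(0.143)² = 1.290 kg·m².
Taking A's sense as positive: L = (0.7066)(46.9) = 33.14 kg·m²·rad/s.
Combined I = 0.7066 + 1.290 = 1.997 kg·m².
ω_f = L / I = 33.14 / 1.997 = 16.59 rad/s.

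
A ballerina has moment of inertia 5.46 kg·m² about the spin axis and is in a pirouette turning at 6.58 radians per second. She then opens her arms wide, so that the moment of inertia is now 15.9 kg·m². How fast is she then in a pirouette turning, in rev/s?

With no external torque about the axis, L is conserved: I₁ω₁ = I₂ω₂.
ω₂ = I₁ω₁ / I₂ = (5.460)(6.58 rad/s) / (15.90) = 2.260 rad/s = 0.3596 rev/s.

ω₂ ≈ 0.360 rev/s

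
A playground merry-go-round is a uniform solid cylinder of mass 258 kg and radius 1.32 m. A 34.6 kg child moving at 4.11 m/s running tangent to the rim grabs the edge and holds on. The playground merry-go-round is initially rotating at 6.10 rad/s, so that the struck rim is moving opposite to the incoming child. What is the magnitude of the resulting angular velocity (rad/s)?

|ω_f| ≈ 4.15 rad/s

The axle reaction passes through the axle and exerts no torque about it; angular momentum about the axle is conserved through the impact.
I_p = ½(258)(1.32)² = 224.8 kg·m². Taking the sense of the child's angular momentum as positive, L_{child} = m v R = (34.6)(4.11)(1.32) = 187.7 kg·m²/s.
L_i = −I_p ω_p + m v R = −(224.8)(6.10) + 187.7 = -1183 kg·m²/s.
After sticking, I_f = I_p + m R² = 224.8 + (34.6)(1.32)² = 285.1 kg·m².
ω_f = L_i / I_f = -1183 / 285.1 = -4.151 rad/s.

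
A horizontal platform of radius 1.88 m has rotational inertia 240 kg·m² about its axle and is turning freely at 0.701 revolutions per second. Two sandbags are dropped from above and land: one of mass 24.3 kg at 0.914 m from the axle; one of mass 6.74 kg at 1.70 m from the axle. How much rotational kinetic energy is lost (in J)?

energy lost ≈ 331 J

No external torque acts about the axle; L_before = L_after.
Added inertia Σmr² = (24.3)(0.914)² + (6.74)(1.70)² = 39.78 kg·m²; I_f = 240.0 + 39.78 = 279.8 kg·m².
ω_f = I_p ω_i / I_f = (240.0)(0.701) / 279.8 = 0.6013 rev/s.
KE_i = ½(240.0)(4.405 rad/s)² = 2328 J; KE_f = ½(279.8)(3.778)² = 1997 J.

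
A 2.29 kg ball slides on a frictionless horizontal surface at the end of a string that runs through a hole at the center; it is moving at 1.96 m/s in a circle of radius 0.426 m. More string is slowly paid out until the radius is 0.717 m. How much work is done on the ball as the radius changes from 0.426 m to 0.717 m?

Central (radial) force ⇒ zero torque about the center ⇒ m v r is constant.
v₂ = v₁ r₁ / r₂ = (1.96)(0.426) / (0.717) = 1.165 m/s.
W = ΔKE = ½m(v₂² − v₁²) = -2.846 J.

W ≈ -2.85 J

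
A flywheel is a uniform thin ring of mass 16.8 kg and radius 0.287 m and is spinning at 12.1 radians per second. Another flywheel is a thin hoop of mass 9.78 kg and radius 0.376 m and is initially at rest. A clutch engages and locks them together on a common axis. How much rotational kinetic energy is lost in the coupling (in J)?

ΔKE lost ≈ 50.6 J

No external torque acts about the common axis, so total angular momentum is conserved.
Moments of inertia: I_A = (16.8)(0.287)² = 1.384 kg·m²; I_B = (9.78)(0.376)² = 1.383 kg·m².
Taking A's sense as positive: L = (1.384)(12.1) = 16.74 kg·m²·rad/s.
Combined I = 1.384 + 1.383 = 2.766 kg·m².
ω_f = L / I = 16.74 / 2.766 = 6.052 rad/s.
KE_i = ½ΣIω² = 101.3 J; KE_f = ½(2.766)(6.052)² = 50.67 J.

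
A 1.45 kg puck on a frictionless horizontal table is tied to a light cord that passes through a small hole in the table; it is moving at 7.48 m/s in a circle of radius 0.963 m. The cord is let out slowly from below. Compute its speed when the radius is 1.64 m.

v₂ ≈ 4.39 m/s

Central (radial) force ⇒ zero torque about the center ⇒ m v r is constant.
v₂ = v₁ r₁ / r₂ = (7.48)(0.963) / (1.64) = 4.392 m/s.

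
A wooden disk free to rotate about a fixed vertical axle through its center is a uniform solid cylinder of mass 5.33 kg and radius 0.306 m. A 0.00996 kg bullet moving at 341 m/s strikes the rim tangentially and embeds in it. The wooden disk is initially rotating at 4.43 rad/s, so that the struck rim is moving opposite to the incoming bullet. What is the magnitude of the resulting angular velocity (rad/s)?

|ω_f| ≈ 0.264 rad/s

The axle reaction passes through the axle and exerts no torque about it; angular momentum about the axle is conserved through the impact.
I_p = ½(5.33)(0.306)² = 0.2495 kg·m². Taking the sense of the bullet's angular momentum as positive, L_{bullet} = m v R = (0.00996)(341)(0.306) = 1.039 kg·m²/s.
L_i = −I_p ω_p + m v R = −(0.2495)(4.43) + 1.039 = -0.06618 kg·m²/s.
After sticking, I_f = I_p + m R² = 0.2495 + (0.00996)(0.306)² = 0.2505 kg·m².
ω_f = L_i / I_f = -0.06618 / 0.2505 = -0.2642 rad/s.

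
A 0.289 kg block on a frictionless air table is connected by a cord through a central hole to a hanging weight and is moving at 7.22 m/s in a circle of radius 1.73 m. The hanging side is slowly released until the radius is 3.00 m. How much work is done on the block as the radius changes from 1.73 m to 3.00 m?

The only horizontal force on the mass is along the cord (radial), so it exerts no torque about the hole and angular momentum m v r is conserved.
v₂ = v₁ r₁ / r₂ = (7.22)(1.73) / (3.00) = 4.164 m/s.
W = ΔKE = ½m(v₂² − v₁²) = -5.028 J.

W ≈ -5.03 J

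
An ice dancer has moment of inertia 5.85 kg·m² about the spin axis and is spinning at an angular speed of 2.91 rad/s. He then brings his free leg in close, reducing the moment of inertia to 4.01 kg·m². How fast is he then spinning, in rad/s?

ω₂ ≈ 4.25 rad/s

Angular momentum about the spin axis is conserved since the torque about it is zero.
ω₂ = I₁ω₁ / I₂ = (5.850)(2.91 rad/s) / (4.010) = 4.245 rad/s.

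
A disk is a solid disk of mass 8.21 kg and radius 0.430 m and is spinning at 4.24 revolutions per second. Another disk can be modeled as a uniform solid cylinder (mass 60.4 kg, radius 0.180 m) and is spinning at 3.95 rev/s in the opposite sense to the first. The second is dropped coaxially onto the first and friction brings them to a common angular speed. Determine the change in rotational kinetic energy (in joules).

The coupling torques are internal; angular momentum about the shared axis is conserved.
Moments of inertia: I_A = ½(8.21)(0.430)² = 0.7590 kg·m²; I_B = ½(60.4)(0.180)² = 0.9785 kg·m².
Taking A's sense as positive: L = (0.7590)(4.24) − (0.9785)(3.95) = -0.6468 kg·m²·rev/s.
Combined I = 0.7590 + 0.9785 = 1.737 kg·m².
ω_f = L / I = -0.6468 / 1.737 = -0.3722 rev/s.
KE_i = ½ΣIω² = 570.7 J; KE_f = ½(1.737)(2.339)² = 4.752 J.

ΔKE ≈ -566 J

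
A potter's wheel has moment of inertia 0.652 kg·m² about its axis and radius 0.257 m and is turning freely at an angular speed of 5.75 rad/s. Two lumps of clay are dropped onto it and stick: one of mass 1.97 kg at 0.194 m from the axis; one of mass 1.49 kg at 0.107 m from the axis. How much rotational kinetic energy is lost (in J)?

energy lost ≈ 1.32 J

The added mass arrives with no angular momentum about the axis, and any external torque about the axis is negligible, so the system's angular momentum is conserved.
Added inertia Σmr² = (1.97)(0.194)² + (1.49)(0.107)² = 0.09120 kg·m²; I_f = 0.6520 + 0.09120 = 0.7432 kg·m².
ω_f = I_p ω_i / I_f = (0.6520)(5.75) / 0.7432 = 5.044 rad/s.
KE_i = ½(0.6520)(5.750 rad/s)² = 10.78 J; KE_f = ½(0.7432)(5.044)² = 9.456 J.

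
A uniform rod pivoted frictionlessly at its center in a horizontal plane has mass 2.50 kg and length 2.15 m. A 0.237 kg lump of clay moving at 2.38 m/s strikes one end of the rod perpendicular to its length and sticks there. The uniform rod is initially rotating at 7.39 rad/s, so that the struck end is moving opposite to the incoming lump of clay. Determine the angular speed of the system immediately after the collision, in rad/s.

|ω_f| ≈ 5.26 rad/s

The axle reaction passes through the pivot and exerts no torque about it; angular momentum about the pivot is conserved through the impact.
I_p = (1/12)(2.50)(2.15)² = 0.9630 kg·m². Taking the sense of the lump of clay's angular momentum as positive, L_{lump} = m v R = (0.237)(2.38)(2.15/2) = 0.6064 kg·m²/s.
L_i = −I_p ω_p + m v R = −(0.9630)(7.39) + 0.6064 = -6.510 kg·m²/s.
After sticking, I_f = I_p + m R² = 0.9630 + (0.237)(2.15/2)² = 1.237 kg·m².
ω_f = L_i / I_f = -6.510 / 1.237 = -5.263 rad/s.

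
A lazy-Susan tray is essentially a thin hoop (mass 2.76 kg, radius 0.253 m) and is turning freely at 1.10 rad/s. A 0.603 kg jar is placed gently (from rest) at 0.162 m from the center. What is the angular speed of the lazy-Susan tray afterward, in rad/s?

No external torque acts about the center; L_before = L_after.
I_p = (2.76)(0.253)² = 0.1767 kg·m².
Added inertia Σmr² = (0.603)(0.162)² = 0.01583 kg·m²; I_f = 0.1767 + 0.01583 = 0.1925 kg·m².
ω_f = I_p ω_i / I_f = (0.1767)(1.10) / 0.1925 = 1.010 rad/s.

ω_f ≈ 1.01 rad/s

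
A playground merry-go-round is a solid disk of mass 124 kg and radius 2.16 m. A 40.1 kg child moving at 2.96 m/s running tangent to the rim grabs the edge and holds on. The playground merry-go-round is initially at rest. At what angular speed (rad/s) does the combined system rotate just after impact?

|ω_f| ≈ 0.538 rad/s

The axle reaction passes through the axle and exerts no torque about it; angular momentum about the axle is conserved through the impact.
I_p = ½(124)(2.16)² = 289.3 kg·m². Taking the sense of the child's angular momentum as positive, L_{child} = m v R = (40.1)(2.96)(2.16) = 256.4 kg·m²/s.
L_i = 0 + 256.4 = 256.4 kg·m²/s.
After sticking, I_f = I_p + m R² = 289.3 + (40.1)(2.16)² = 476.4 kg·m².
ω_f = L_i / I_f = 256.4 / 476.4 = 0.5382 rad/s.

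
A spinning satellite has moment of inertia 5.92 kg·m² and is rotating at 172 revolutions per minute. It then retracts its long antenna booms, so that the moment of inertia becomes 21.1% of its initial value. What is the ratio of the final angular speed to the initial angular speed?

ω₂/ω₁ ≈ 4.74

Angular momentum about the spin axis is conserved since the torque about it is zero.
I₂ = 0.211 × 5.92 = 1.249 kg·m².
ω₂/ω₁ = I₁/I₂ = 5.920 / 1.249 = 4.739.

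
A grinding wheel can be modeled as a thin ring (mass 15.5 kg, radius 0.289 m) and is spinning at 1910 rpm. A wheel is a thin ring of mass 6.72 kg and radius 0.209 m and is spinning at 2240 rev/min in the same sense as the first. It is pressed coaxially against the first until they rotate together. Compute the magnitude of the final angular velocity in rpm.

|ω_f| ≈ 1970 rpm

The coupling torques are internal; angular momentum about the shared axis is conserved.
Moments of inertia: I_A = (15.5)(0.289)² = 1.295 kg·m²; I_B = (6.72)(0.209)² = 0.2935 kg·m².
Taking A's sense as positive: L = (1.295)(1910) + (0.2935)(2240) = 3130 kg·m²·rpm.
Combined I = 1.295 + 0.2935 = 1.588 kg·m².
ω_f = L / I = 3130 / 1.588 = 1971 rpm.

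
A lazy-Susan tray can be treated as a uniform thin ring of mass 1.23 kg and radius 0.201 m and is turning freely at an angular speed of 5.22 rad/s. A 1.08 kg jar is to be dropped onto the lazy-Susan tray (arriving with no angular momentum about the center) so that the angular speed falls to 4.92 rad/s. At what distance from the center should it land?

The added mass arrives with no angular momentum about the center, and any external torque about the center is negligible, so the system's angular momentum is conserved.
I_p = (1.23)(0.201)² = 0.04969 kg·m².
I_p ω_i = (I_p + m r²) ω_f ⇒ m r² = I_p(ω_i/ω_f − 1) = 0.04969(5.22/4.92 − 1) = 0.003030 kg·m².
r = √(0.003030/1.08) = 0.05297 m.

r ≈ 0.0530 m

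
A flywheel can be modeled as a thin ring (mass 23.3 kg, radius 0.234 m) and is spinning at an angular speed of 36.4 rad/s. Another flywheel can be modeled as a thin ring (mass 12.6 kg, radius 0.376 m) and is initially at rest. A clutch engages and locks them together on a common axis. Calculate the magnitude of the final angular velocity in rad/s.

The coupling torques are internal; angular momentum about the shared axis is conserved.
Moments of inertia: I_A = (23.3)(0.234)² = 1.276 kg·m²; I_B = (12.6)(0.376)² = 1.781 kg·m².
Taking A's sense as positive: L = (1.276)(36.4) = 46.44 kg·m²·rad/s.
Combined I = 1.276 + 1.781 = 3.057 kg·m².
ω_f = L / I = 46.44 / 3.057 = 15.19 rad/s.

|ω_f| ≈ 15.2 rad/s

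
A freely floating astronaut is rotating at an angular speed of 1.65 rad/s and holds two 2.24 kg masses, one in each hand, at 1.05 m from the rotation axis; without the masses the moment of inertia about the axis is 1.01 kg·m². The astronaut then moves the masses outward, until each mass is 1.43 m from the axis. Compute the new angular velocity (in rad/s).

No external torque acts about the spin axis, so angular momentum is conserved.
I₁ = 1.01 + 2(2.24)(1.05)² = 5.949 kg·m²; I₂ = 1.01 + 2(2.24)(1.43)² = 10.17 kg·m².
ω₂ = I₁ω₁ / I₂ = (5.949)(1.65 rad/s) / (10.17) = 0.9651 rad/s.

ω₂ ≈ 0.965 rad/s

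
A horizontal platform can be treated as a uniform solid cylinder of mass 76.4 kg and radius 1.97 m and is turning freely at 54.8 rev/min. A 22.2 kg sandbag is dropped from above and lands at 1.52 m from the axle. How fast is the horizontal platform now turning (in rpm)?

No external torque acts about the axle; L_before = L_after.
I_p = ½(76.4)(1.97)² = 148.3 kg·m².
Added inertia Σmr² = (22.2)(1.52)² = 51.29 kg·m²; I_f = 148.3 + 51.29 = 199.5 kg·m².
ω_f = I_p ω_i / I_f = (148.3)(54.8) / 199.5 = 40.71 rpm.

ω_f ≈ 40.7 rpm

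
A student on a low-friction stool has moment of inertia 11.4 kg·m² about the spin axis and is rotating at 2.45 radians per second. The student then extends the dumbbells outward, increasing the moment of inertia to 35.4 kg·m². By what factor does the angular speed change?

ω₂/ω₁ ≈ 0.322

With no external torque about the axis, L is conserved: I₁ω₁ = I₂ω₂.
ω₂/ω₁ = I₁/I₂ = 11.40 / 35.40 = 0.3220.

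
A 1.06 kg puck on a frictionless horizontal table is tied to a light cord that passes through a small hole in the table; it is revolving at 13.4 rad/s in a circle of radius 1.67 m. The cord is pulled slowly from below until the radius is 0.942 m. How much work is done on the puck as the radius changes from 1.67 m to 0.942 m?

The constraining force is radial, so m r² ω about the center is conserved.
ω₂ = ω₁ (r₁/r₂)² = (13.4)(1.67/0.942)² = 42.11 rad/s.
W = ΔKE = ½m(v₂² − v₁²) = 568.7 J.

W ≈ 569 J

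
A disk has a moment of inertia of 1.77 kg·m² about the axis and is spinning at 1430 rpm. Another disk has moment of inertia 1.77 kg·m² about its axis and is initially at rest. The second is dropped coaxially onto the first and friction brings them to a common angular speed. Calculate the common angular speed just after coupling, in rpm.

|ω_f| ≈ 715 rpm

No external torque acts about the common axis, so total angular momentum is conserved.
Taking A's sense as positive: L = (1.770)(1430) = 2531 kg·m²·rpm.
Combined I = 1.770 + 1.770 = 3.540 kg·m².
ω_f = L / I = 2531 / 3.540 = 715.0 rpm.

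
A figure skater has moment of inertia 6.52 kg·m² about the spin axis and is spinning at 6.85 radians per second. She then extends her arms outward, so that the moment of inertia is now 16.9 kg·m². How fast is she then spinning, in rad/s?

ω₂ ≈ 2.64 rad/s

No external torque acts about the spin axis, so angular momentum is conserved.
ω₂ = I₁ω₁ / I₂ = (6.520)(6.85 rad/s) / (16.90) = 2.643 rad/s.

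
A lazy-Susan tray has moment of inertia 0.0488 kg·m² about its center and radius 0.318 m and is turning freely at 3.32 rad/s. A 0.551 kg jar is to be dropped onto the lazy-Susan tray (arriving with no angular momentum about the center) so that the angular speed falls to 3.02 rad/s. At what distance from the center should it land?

r ≈ 0.0938 m

The added mass arrives with no angular momentum about the center, and any external torque about the center is negligible, so the system's angular momentum is conserved.
I_p ω_i = (I_p + m r²) ω_f ⇒ m r² = I_p(ω_i/ω_f − 1) = 0.04880(3.32/3.02 − 1) = 0.004848 kg·m².
r = √(0.004848/0.551) = 0.09380 m.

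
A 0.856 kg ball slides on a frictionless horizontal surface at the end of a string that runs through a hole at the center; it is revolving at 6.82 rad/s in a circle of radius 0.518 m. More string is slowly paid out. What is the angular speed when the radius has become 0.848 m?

ω₂ ≈ 2.54 rad/s

No torque about the axis ⇒ m r₁² ω₁ = m r₂² ω₂.
ω₂ = ω₁ (r₁/r₂)² = (6.82)(0.518/0.848)² = 2.545 rad/s.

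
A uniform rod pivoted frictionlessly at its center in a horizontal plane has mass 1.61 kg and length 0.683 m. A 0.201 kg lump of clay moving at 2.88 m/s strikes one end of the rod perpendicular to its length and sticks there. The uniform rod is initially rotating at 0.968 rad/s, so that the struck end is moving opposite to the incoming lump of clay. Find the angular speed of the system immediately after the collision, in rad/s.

|ω_f| ≈ 1.59 rad/s

The axle reaction passes through the pivot and exerts no torque about it; angular momentum about the pivot is conserved through the impact.
I_p = (1/12)(1.61)(0.683)² = 0.06259 kg·m². Taking the sense of the lump of clay's angular momentum as positive, L_{lump} = m v R = (0.201)(2.88)(0.683/2) = 0.1977 kg·m²/s.
L_i = −I_p ω_p + m v R = −(0.06259)(0.968) + 0.1977 = 0.1371 kg·m²/s.
After sticking, I_f = I_p + m R² = 0.06259 + (0.201)(0.683/2)² = 0.08603 kg·m².
ω_f = L_i / I_f = 0.1371 / 0.08603 = 1.594 rad/s.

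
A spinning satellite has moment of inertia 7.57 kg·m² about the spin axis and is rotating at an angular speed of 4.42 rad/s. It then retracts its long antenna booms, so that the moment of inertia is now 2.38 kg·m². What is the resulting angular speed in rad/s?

ω₂ ≈ 14.1 rad/s

No external torque acts about the spin axis, so angular momentum is conserved.
ω₂ = I₁ω₁ / I₂ = (7.570)(4.42 rad/s) / (2.380) = 14.06 rad/s.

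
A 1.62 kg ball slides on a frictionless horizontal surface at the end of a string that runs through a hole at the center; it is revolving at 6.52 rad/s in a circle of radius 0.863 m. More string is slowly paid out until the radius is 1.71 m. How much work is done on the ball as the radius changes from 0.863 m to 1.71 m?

W ≈ -19.1 J

The constraining force is radial, so m r² ω about the center is conserved.
ω₂ = ω₁ (r₁/r₂)² = (6.52)(0.863/1.71)² = 1.661 rad/s.
W = ΔKE = ½m(v₂² − v₁²) = -19.11 J.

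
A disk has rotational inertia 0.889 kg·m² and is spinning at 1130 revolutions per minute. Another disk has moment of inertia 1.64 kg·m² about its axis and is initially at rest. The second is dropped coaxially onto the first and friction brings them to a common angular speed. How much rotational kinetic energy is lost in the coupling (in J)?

ΔKE lost ≈ 4040 J

The coupling torques are internal; angular momentum about the shared axis is conserved.
Taking A's sense as positive: L = (0.8890)(1130) = 1005 kg·m²·rpm.
Combined I = 0.8890 + 1.640 = 2.529 kg·m².
ω_f = L / I = 1005 / 2.529 = 397.2 rpm.
KE_i = ½ΣIω² = 6224 J; KE_f = ½(2.529)(41.60)² = 2188 J.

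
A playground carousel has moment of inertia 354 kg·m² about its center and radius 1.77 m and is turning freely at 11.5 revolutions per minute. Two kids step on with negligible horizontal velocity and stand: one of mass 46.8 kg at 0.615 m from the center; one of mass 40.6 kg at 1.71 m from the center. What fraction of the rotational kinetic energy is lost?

The added mass arrives with no angular momentum about the center, and any external torque about the center is negligible, so the system's angular momentum is conserved.
Added inertia Σmr² = (46.8)(0.615)² + (40.6)(1.71)² = 136.4 kg·m²; I_f = 354.0 + 136.4 = 490.4 kg·m².
ω_f = I_p ω_i / I_f = (354.0)(11.5) / 490.4 = 8.301 rpm.
KE_i = ½(354.0)(1.204 rad/s)² = 256.7 J; KE_f = ½(490.4)(0.8693)² = 185.3 J.
Fraction lost = 0.2782.

fraction ≈ 0.278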